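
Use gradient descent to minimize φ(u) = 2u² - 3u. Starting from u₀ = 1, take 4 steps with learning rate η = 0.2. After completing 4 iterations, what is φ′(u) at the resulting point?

0.0016

φ′(u) = 4u - 3
u₁ = 1 − 0.2·1 = 0.8
u₂ = 0.8 − 0.2·0.2 = 0.76
u₃ = 0.76 − 0.2·0.04 = 0.752
u₄ = 0.752 − 0.2·0.008 = 0.7504
φ′(u) at (0.7504) = 0.0016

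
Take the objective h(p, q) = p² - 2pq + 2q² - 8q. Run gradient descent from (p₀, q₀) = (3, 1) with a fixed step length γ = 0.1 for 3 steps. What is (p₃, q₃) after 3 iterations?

(2.488, 2.808)

∇h = (2p - 2q, -2p + 4q - 8)
(p₁, q₁) = (3, 1) − 0.1·(4, -10) = (2.6, 2)
(p₂, q₂) = (2.6, 2) − 0.1·(1.2, -5.2) = (2.48, 2.52)
(p₃, q₃) = (2.48, 2.52) − 0.1·(-0.08, -2.88) = (2.488, 2.808)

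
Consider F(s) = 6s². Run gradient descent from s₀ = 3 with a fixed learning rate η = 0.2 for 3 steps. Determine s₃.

F′(s) = 12s
s₁ = 3 − 0.2·36 = -4.2
s₂ = -4.2 − 0.2·(-50.4) = 5.88
s₃ = 5.88 − 0.2·70.56 = -8.232

-8.232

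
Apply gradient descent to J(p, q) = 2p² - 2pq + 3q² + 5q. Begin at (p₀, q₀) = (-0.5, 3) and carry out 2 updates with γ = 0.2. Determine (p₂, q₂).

∇J = (4p - 2q, -2p + 6q + 5)
Step 1: at (-0.5, 3), ∇J = (-8, 24) → (-0.5, 3) − 0.2·(-8, 24) = (1.1, -1.8)
Step 2: at (1.1, -1.8), ∇J = (8, -8) → (1.1, -1.8) − 0.2·(8, -8) = (-0.5, -0.2)

(-0.5, -0.2)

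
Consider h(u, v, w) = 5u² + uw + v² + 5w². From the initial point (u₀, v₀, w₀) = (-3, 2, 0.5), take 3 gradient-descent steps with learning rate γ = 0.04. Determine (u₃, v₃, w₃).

(-0.678272, 1.557376, 0.239232)

∇h = (10u + w, 2v, u + 10w)
(u₁, v₁, w₁) = (-3, 2, 0.5) − 0.04·(-29.5, 4, 2) = (-1.82, 1.84, 0.42)
(u₂, v₂, w₂) = (-1.82, 1.84, 0.42) − 0.04·(-17.78, 3.68, 2.38) = (-1.1088, 1.6928, 0.3248)
(u₃, v₃, w₃) = (-1.1088, 1.6928, 0.3248) − 0.04·(-10.7632, 3.3856, 2.1392) = (-0.678272, 1.557376, 0.239232)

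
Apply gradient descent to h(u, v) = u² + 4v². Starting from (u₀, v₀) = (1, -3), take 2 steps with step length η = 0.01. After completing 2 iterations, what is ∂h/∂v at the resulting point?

∇h = (2u, 8v)
(u₁, v₁) = (1, -3) − 0.01·(2, -24) = (0.98, -2.76)
(u₂, v₂) = (0.98, -2.76) − 0.01·(1.96, -22.08) = (0.9604, -2.5392)
∂h/∂v at (0.9604, -2.5392) = -20.3136

-20.3136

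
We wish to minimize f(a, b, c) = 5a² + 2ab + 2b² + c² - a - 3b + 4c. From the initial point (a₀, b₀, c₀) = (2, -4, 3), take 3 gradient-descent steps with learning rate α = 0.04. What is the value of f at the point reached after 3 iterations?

28.974678802432

∇f = (10a + 2b - 1, 2a + 4b - 3, 2c + 4)
(a₁, b₁, c₁) = (2, -4, 3) − 0.04·(11, -15, 10) = (1.56, -3.4, 2.6)
(a₂, b₂, c₂) = (1.56, -3.4, 2.6) − 0.04·(7.8, -13.48, 9.2) = (1.248, -2.8608, 2.232)
(a₃, b₃, c₃) = (1.248, -2.8608, 2.232) − 0.04·(5.7584, -11.9472, 8.464) = (1.017664, -2.382912, 1.89344)
f(1.017664, -2.382912, 1.89344) = 28.974678802432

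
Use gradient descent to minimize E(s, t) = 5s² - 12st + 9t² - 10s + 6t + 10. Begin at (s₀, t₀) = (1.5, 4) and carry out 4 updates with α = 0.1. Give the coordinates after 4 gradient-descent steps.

∇E = (10s - 12t - 10, -12s + 18t + 6)
(s₁, t₁) = (1.5, 4) − 0.1·(-43, 60) = (5.8, -2)
(s₂, t₂) = (5.8, -2) − 0.1·(72, -99.6) = (-1.4, 7.96)
(s₃, t₃) = (-1.4, 7.96) − 0.1·(-119.52, 166.08) = (10.552, -8.648)
(s₄, t₄) = (10.552, -8.648) − 0.1·(199.296, -276.288) = (-9.3776, 18.9808)

(-9.3776, 18.9808)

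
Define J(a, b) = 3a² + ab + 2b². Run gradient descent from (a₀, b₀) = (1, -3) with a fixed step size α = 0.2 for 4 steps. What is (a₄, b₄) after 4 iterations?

∇J = (6a + b, a + 4b)
Step 1: at (1, -3), ∇J = (3, -11) → (1, -3) − 0.2·(3, -11) = (0.4, -0.8)
Step 2: at (0.4, -0.8), ∇J = (1.6, -2.8) → (0.4, -0.8) − 0.2·(1.6, -2.8) = (0.08, -0.24)
Step 3: at (0.08, -0.24), ∇J = (0.24, -0.88) → (0.08, -0.24) − 0.2·(0.24, -0.88) = (0.032, -0.064)
Step 4: at (0.032, -0.064), ∇J = (0.128, -0.224) → (0.032, -0.064) − 0.2·(0.128, -0.224) = (0.0064, -0.0192)

(0.0064, -0.0192)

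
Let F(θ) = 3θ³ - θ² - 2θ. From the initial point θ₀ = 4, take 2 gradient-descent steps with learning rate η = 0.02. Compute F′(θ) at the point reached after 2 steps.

F′(θ) = 9θ² - 2θ - 2
θ₁ = 4 − 0.02·134 = 1.32
θ₂ = 1.32 − 0.02·11.0416 = 1.099168
F′(θ) at (1.099168) = 6.675196630016

6.675196630016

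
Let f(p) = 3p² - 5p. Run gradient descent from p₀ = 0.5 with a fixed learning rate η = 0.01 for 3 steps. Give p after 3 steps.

f′(p) = 6p - 5
p₁ = 0.5 − 0.01·(-2) = 0.52
p₂ = 0.52 − 0.01·(-1.88) = 0.5388
p₃ = 0.5388 − 0.01·(-1.7672) = 0.556472

0.556472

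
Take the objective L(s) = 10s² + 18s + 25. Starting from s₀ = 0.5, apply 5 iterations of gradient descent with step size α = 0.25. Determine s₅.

L′(s) = 20s + 18
s₁ = 0.5 − 0.25·28 = -6.5
s₂ = -6.5 − 0.25·(-112) = 21.5
s₃ = 21.5 − 0.25·448 = -90.5
s₄ = -90.5 − 0.25·(-1792) = 357.5
s₅ = 357.5 − 0.25·7168 = -1434.5

-1434.5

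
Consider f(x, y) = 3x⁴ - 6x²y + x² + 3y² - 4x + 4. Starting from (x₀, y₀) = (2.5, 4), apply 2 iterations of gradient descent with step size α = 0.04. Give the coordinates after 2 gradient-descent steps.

∇f = (12x³ - 12xy + 2x - 4, -6x² + 6y)
Step 1: at (2.5, 4), ∇f = (68.5, -13.5) → (2.5, 4) − 0.04·(68.5, -13.5) = (-0.24, 4.54)
Step 2: at (-0.24, 4.54), ∇f = (8.429312, 26.8944) → (-0.24, 4.54) − 0.04·(8.429312, 26.8944) = (-0.57717248, 3.464224)

(-0.57717248, 3.464224)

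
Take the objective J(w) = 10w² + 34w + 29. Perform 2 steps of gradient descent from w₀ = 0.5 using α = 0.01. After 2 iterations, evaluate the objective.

J′(w) = 20w + 34
Step 1: J′(0.5) = 44; w₁ = 0.5 − 0.01·44 = 0.06
Step 2: J′(0.06) = 35.2; w₂ = 0.06 − 0.01·35.2 = -0.292
J(-0.292) = 19.92464

19.92464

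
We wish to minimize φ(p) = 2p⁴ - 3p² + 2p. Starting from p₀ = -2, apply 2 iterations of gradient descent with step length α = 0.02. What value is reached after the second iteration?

-1

φ′(p) = 8p³ - 6p + 2
Step 1: φ′(-2) = -50; p₁ = -2 − 0.02·(-50) = -1
Step 2: φ′(-1) = 0; p₂ = -1 − 0.02·0 = -1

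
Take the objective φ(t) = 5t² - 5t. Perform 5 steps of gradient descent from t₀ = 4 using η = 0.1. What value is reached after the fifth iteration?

0.5

φ′(t) = 10t - 5
t₁ = 4 − 0.1·35 = 0.5
t₂ = 0.5 − 0.1·0 = 0.5
t₃ = 0.5 − 0.1·0 = 0.5
t₄ = 0.5 − 0.1·0 = 0.5
t₅ = 0.5 − 0.1·0 = 0.5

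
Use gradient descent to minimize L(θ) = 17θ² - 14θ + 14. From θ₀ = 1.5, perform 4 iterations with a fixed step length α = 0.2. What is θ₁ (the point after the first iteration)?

-5.9

L′(θ) = 34θ - 14
θ₁ = 1.5 − 0.2·37 = -5.9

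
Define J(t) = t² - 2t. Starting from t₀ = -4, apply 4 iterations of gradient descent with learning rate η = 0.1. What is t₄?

-1.048

J′(t) = 2t - 2
Step 1: J′(-4) = -10; t₁ = -4 − 0.1·(-10) = -3
Step 2: J′(-3) = -8; t₂ = -3 − 0.1·(-8) = -2.2
Step 3: J′(-2.2) = -6.4; t₃ = -2.2 − 0.1·(-6.4) = -1.56
Step 4: J′(-1.56) = -5.12; t₄ = -1.56 − 0.1·(-5.12) = -1.048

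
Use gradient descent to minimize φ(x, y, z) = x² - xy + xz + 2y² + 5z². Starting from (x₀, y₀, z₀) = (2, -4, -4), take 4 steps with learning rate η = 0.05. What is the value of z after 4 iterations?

-0.391775

∇φ = (2x - y + z, -x + 4y, x + 10z)
(x₁, y₁, z₁) = (2, -4, -4) − 0.05·(4, -18, -38) = (1.8, -3.1, -2.1)
(x₂, y₂, z₂) = (1.8, -3.1, -2.1) − 0.05·(4.6, -14.2, -19.2) = (1.57, -2.39, -1.14)
(x₃, y₃, z₃) = (1.57, -2.39, -1.14) − 0.05·(4.39, -11.13, -9.83) = (1.3505, -1.8335, -0.6485)
(x₄, y₄, z₄) = (1.3505, -1.8335, -0.6485) − 0.05·(3.886, -8.6845, -5.1345) = (1.1562, -1.399275, -0.391775)
z = -0.391775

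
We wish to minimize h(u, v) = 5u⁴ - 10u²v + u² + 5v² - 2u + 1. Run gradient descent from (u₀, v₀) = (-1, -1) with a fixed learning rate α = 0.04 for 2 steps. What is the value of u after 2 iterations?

0.3064192

∇h = (20u³ - 20uv + 2u - 2, -10u² + 10v)
Step 1: at (-1, -1), ∇h = (-44, -20) → (-1, -1) − 0.04·(-44, -20) = (0.76, -0.2)
Step 2: at (0.76, -0.2), ∇h = (11.33952, -7.776) → (0.76, -0.2) − 0.04·(11.33952, -7.776) = (0.3064192, 0.11104)
u = 0.3064192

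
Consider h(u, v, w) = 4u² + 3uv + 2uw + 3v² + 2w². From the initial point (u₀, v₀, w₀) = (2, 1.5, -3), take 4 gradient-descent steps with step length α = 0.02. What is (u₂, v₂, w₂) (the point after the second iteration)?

(1.478, 0.9534, -2.6812)

∇h = (8u + 3v + 2w, 3u + 6v, 2u + 4w)
(u₁, v₁, w₁) = (2, 1.5, -3) − 0.02·(14.5, 15, -8) = (1.71, 1.2, -2.84)
(u₂, v₂, w₂) = (1.71, 1.2, -2.84) − 0.02·(11.6, 12.33, -7.94) = (1.478, 0.9534, -2.6812)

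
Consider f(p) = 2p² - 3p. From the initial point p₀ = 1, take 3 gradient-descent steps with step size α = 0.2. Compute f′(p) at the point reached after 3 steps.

0.008

f′(p) = 4p - 3
Step 1: f′(1) = 1; p₁ = 1 − 0.2·1 = 0.8
Step 2: f′(0.8) = 0.2; p₂ = 0.8 − 0.2·0.2 = 0.76
Step 3: f′(0.76) = 0.04; p₃ = 0.76 − 0.2·0.04 = 0.752
f′(p) at (0.752) = 0.008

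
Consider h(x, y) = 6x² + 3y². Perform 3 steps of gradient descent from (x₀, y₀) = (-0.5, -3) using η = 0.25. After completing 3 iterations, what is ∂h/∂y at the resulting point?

2.25

∇h = (12x, 6y)
(x₁, y₁) = (-0.5, -3) − 0.25·(-6, -18) = (1, 1.5)
(x₂, y₂) = (1, 1.5) − 0.25·(12, 9) = (-2, -0.75)
(x₃, y₃) = (-2, -0.75) − 0.25·(-24, -4.5) = (4, 0.375)
∂h/∂y at (4, 0.375) = 2.25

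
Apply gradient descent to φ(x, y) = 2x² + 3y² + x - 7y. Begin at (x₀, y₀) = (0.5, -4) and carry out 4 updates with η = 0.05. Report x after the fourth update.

∇φ = (4x + 1, 6y - 7)
(x₁, y₁) = (0.5, -4) − 0.05·(3, -31) = (0.35, -2.45)
(x₂, y₂) = (0.35, -2.45) − 0.05·(2.4, -21.7) = (0.23, -1.365)
(x₃, y₃) = (0.23, -1.365) − 0.05·(1.92, -15.19) = (0.134, -0.6055)
(x₄, y₄) = (0.134, -0.6055) − 0.05·(1.536, -10.633) = (0.0572, -0.07385)
x = 0.0572

0.0572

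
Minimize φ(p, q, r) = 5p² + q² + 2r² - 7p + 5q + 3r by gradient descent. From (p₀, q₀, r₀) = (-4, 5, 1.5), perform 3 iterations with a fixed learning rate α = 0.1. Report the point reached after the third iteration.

∇φ = (10p - 7, 2q + 5, 4r + 3)
Step 1: at (-4, 5, 1.5), ∇φ = (-47, 15, 9) → (-4, 5, 1.5) − 0.1·(-47, 15, 9) = (0.7, 3.5, 0.6)
Step 2: at (0.7, 3.5, 0.6), ∇φ = (0, 12, 5.4) → (0.7, 3.5, 0.6) − 0.1·(0, 12, 5.4) = (0.7, 2.3, 0.06)
Step 3: at (0.7, 2.3, 0.06), ∇φ = (0, 9.6, 3.24) → (0.7, 2.3, 0.06) − 0.1·(0, 9.6, 3.24) = (0.7, 1.34, -0.264)

(0.7, 1.34, -0.264)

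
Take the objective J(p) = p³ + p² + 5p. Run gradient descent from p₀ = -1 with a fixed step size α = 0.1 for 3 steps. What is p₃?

-4.4860912

J′(p) = 3p² + 2p + 5
Step 1: J′(-1) = 6; p₁ = -1 − 0.1·6 = -1.6
Step 2: J′(-1.6) = 9.48; p₂ = -1.6 − 0.1·9.48 = -2.548
Step 3: J′(-2.548) = 19.380912; p₃ = -2.548 − 0.1·19.380912 = -4.4860912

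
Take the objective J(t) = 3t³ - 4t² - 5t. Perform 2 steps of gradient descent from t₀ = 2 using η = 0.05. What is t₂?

1.296875

J′(t) = 9t² - 8t - 5
Step 1: J′(2) = 15; t₁ = 2 − 0.05·15 = 1.25
Step 2: J′(1.25) = -0.9375; t₂ = 1.25 − 0.05·(-0.9375) = 1.296875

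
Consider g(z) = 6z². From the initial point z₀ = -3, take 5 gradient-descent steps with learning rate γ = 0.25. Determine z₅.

96

g′(z) = 12z
z₁ = -3 − 0.25·(-36) = 6
z₂ = 6 − 0.25·72 = -12
z₃ = -12 − 0.25·(-144) = 24
z₄ = 24 − 0.25·288 = -48
z₅ = -48 − 0.25·(-576) = 96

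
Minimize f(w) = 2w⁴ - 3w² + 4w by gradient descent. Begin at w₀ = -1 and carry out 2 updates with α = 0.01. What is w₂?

f′(w) = 8w³ - 6w + 4
Step 1: f′(-1) = 2; w₁ = -1 − 0.01·2 = -1.02
Step 2: f′(-1.02) = 1.630336; w₂ = -1.02 − 0.01·1.630336 = -1.03630336

-1.03630336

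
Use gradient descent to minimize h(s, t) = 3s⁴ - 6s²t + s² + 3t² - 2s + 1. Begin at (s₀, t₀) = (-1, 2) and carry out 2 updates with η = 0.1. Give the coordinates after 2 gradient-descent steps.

(2.7344, 2.504)

∇h = (12s³ - 12st + 2s - 2, -6s² + 6t)
(s₁, t₁) = (-1, 2) − 0.1·(8, 6) = (-1.8, 1.4)
(s₂, t₂) = (-1.8, 1.4) − 0.1·(-45.344, -11.04) = (2.7344, 2.504)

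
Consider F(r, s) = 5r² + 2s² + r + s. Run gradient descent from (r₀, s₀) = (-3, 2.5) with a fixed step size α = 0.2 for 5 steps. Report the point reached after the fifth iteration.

(2.8, -0.24912)

∇F = (10r + 1, 4s + 1)
Step 1: at (-3, 2.5), ∇F = (-29, 11) → (-3, 2.5) − 0.2·(-29, 11) = (2.8, 0.3)
Step 2: at (2.8, 0.3), ∇F = (29, 2.2) → (2.8, 0.3) − 0.2·(29, 2.2) = (-3, -0.14)
Step 3: at (-3, -0.14), ∇F = (-29, 0.44) → (-3, -0.14) − 0.2·(-29, 0.44) = (2.8, -0.228)
Step 4: at (2.8, -0.228), ∇F = (29, 0.088) → (2.8, -0.228) − 0.2·(29, 0.088) = (-3, -0.2456)
Step 5: at (-3, -0.2456), ∇F = (-29, 0.0176) → (-3, -0.2456) − 0.2·(-29, 0.0176) = (2.8, -0.24912)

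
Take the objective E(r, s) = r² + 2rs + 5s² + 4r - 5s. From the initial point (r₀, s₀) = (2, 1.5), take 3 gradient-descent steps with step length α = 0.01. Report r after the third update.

∇E = (2r + 2s + 4, 2r + 10s - 5)
(r₁, s₁) = (2, 1.5) − 0.01·(11, 14) = (1.89, 1.36)
(r₂, s₂) = (1.89, 1.36) − 0.01·(10.5, 12.38) = (1.785, 1.2362)
(r₃, s₃) = (1.785, 1.2362) − 0.01·(10.0424, 10.932) = (1.684576, 1.12688)
r = 1.684576

1.684576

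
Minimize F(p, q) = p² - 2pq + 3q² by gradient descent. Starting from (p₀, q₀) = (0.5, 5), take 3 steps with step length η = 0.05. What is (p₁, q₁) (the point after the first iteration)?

∇F = (2p - 2q, -2p + 6q)
(p₁, q₁) = (0.5, 5) − 0.05·(-9, 29) = (0.95, 3.55)

(0.95, 3.55)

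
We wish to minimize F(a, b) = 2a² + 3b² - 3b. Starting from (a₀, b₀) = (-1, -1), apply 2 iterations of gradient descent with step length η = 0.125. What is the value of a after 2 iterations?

-0.25

∇F = (4a, 6b - 3)
Step 1: at (-1, -1), ∇F = (-4, -9) → (-1, -1) − 0.125·(-4, -9) = (-0.5, 0.125)
Step 2: at (-0.5, 0.125), ∇F = (-2, -2.25) → (-0.5, 0.125) − 0.125·(-2, -2.25) = (-0.25, 0.40625)
a = -0.25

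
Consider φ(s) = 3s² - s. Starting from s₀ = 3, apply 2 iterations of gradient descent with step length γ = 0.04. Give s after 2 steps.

φ′(s) = 6s - 1
s₁ = 3 − 0.04·17 = 2.32
s₂ = 2.32 − 0.04·12.92 = 1.8032

1.8032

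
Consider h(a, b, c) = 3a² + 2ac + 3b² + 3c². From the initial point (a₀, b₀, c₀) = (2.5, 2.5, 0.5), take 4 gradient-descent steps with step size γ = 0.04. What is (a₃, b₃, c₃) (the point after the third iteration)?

∇h = (6a + 2c, 6b, 2a + 6c)
Step 1: at (2.5, 2.5, 0.5), ∇h = (16, 15, 8) → (2.5, 2.5, 0.5) − 0.04·(16, 15, 8) = (1.86, 1.9, 0.18)
Step 2: at (1.86, 1.9, 0.18), ∇h = (11.52, 11.4, 4.8) → (1.86, 1.9, 0.18) − 0.04·(11.52, 11.4, 4.8) = (1.3992, 1.444, -0.012)
Step 3: at (1.3992, 1.444, -0.012), ∇h = (8.3712, 8.664, 2.7264) → (1.3992, 1.444, -0.012) − 0.04·(8.3712, 8.664, 2.7264) = (1.064352, 1.09744, -0.121056)

(1.064352, 1.09744, -0.121056)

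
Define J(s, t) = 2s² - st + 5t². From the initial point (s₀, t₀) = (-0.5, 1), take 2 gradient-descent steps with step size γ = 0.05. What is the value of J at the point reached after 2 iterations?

∇J = (4s - t, -s + 10t)
Step 1: at (-0.5, 1), ∇J = (-3, 10.5) → (-0.5, 1) − 0.05·(-3, 10.5) = (-0.35, 0.475)
Step 2: at (-0.35, 0.475), ∇J = (-1.875, 5.1) → (-0.35, 0.475) − 0.05·(-1.875, 5.1) = (-0.25625, 0.22)
J(-0.25625, 0.22) = 0.429703125

0.429703125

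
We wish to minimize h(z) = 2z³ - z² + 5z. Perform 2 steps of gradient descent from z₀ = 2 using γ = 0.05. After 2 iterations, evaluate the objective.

h′(z) = 6z² - 2z + 5
Step 1: h′(2) = 25; z₁ = 2 − 0.05·25 = 0.75
Step 2: h′(0.75) = 6.875; z₂ = 0.75 − 0.05·6.875 = 0.40625
h(0.40625) = 2.00030517578125

2.00030517578125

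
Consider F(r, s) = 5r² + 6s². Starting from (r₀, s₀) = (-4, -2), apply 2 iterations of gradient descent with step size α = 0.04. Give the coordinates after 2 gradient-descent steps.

∇F = (10r, 12s)
Step 1: at (-4, -2), ∇F = (-40, -24) → (-4, -2) − 0.04·(-40, -24) = (-2.4, -1.04)
Step 2: at (-2.4, -1.04), ∇F = (-24, -12.48) → (-2.4, -1.04) − 0.04·(-24, -12.48) = (-1.44, -0.5408)

(-1.44, -0.5408)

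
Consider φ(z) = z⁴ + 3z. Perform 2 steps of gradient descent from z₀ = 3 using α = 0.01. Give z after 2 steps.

φ′(z) = 4z³ + 3
Step 1: φ′(3) = 111; z₁ = 3 − 0.01·111 = 1.89
Step 2: φ′(1.89) = 30.005076; z₂ = 1.89 − 0.01·30.005076 = 1.58994924

1.58994924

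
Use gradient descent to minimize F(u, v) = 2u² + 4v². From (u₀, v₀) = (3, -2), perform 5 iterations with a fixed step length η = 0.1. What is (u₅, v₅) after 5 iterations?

(0.23328, -0.00064)

∇F = (4u, 8v)
Step 1: at (3, -2), ∇F = (12, -16) → (3, -2) − 0.1·(12, -16) = (1.8, -0.4)
Step 2: at (1.8, -0.4), ∇F = (7.2, -3.2) → (1.8, -0.4) − 0.1·(7.2, -3.2) = (1.08, -0.08)
Step 3: at (1.08, -0.08), ∇F = (4.32, -0.64) → (1.08, -0.08) − 0.1·(4.32, -0.64) = (0.648, -0.016)
Step 4: at (0.648, -0.016), ∇F = (2.592, -0.128) → (0.648, -0.016) − 0.1·(2.592, -0.128) = (0.3888, -0.0032)
Step 5: at (0.3888, -0.0032), ∇F = (1.5552, -0.0256) → (0.3888, -0.0032) − 0.1·(1.5552, -0.0256) = (0.23328, -0.00064)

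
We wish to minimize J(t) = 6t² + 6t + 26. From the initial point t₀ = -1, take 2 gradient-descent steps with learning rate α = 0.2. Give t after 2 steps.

J′(t) = 12t + 6
Step 1: J′(-1) = -6; t₁ = -1 − 0.2·(-6) = 0.2
Step 2: J′(0.2) = 8.4; t₂ = 0.2 − 0.2·8.4 = -1.48

-1.48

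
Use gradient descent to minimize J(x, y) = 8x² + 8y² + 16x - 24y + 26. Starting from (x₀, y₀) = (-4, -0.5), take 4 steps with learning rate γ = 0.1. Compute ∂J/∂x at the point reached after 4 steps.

-6.2208

∇J = (16x + 16, 16y - 24)
Step 1: at (-4, -0.5), ∇J = (-48, -32) → (-4, -0.5) − 0.1·(-48, -32) = (0.8, 2.7)
Step 2: at (0.8, 2.7), ∇J = (28.8, 19.2) → (0.8, 2.7) − 0.1·(28.8, 19.2) = (-2.08, 0.78)
Step 3: at (-2.08, 0.78), ∇J = (-17.28, -11.52) → (-2.08, 0.78) − 0.1·(-17.28, -11.52) = (-0.352, 1.932)
Step 4: at (-0.352, 1.932), ∇J = (10.368, 6.912) → (-0.352, 1.932) − 0.1·(10.368, 6.912) = (-1.3888, 1.2408)
∂J/∂x at (-1.3888, 1.2408) = -6.2208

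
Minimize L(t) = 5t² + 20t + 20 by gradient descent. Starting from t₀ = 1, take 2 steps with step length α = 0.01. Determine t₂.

L′(t) = 10t + 20
t₁ = 1 − 0.01·30 = 0.7
t₂ = 0.7 − 0.01·27 = 0.43

0.43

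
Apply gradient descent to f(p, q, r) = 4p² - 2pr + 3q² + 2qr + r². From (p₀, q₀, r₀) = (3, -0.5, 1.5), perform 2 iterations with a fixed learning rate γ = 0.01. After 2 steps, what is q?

-0.5008

∇f = (8p - 2r, 6q + 2r, -2p + 2q + 2r)
Step 1: at (3, -0.5, 1.5), ∇f = (21, 0, -4) → (3, -0.5, 1.5) − 0.01·(21, 0, -4) = (2.79, -0.5, 1.54)
Step 2: at (2.79, -0.5, 1.54), ∇f = (19.24, 0.08, -3.5) → (2.79, -0.5, 1.54) − 0.01·(19.24, 0.08, -3.5) = (2.5976, -0.5008, 1.575)
q = -0.5008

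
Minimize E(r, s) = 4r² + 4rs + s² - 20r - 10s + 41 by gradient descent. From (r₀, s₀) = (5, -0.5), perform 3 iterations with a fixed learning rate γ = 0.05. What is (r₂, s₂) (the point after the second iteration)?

(3.65, -1.175)

∇E = (8r + 4s - 20, 4r + 2s - 10)
Step 1: at (5, -0.5), ∇E = (18, 9) → (5, -0.5) − 0.05·(18, 9) = (4.1, -0.95)
Step 2: at (4.1, -0.95), ∇E = (9, 4.5) → (4.1, -0.95) − 0.05·(9, 4.5) = (3.65, -1.175)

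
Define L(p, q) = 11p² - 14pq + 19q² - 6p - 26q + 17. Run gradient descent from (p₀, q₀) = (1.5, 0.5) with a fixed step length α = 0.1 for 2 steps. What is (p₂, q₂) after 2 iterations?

(5.82, -7.34)

∇L = (22p - 14q - 6, -14p + 38q - 26)
Step 1: at (1.5, 0.5), ∇L = (20, -28) → (1.5, 0.5) − 0.1·(20, -28) = (-0.5, 3.3)
Step 2: at (-0.5, 3.3), ∇L = (-63.2, 106.4) → (-0.5, 3.3) − 0.1·(-63.2, 106.4) = (5.82, -7.34)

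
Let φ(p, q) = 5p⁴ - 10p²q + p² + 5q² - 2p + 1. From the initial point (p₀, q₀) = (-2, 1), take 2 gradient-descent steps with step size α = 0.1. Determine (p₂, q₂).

∇φ = (20p³ - 20pq + 2p - 2, -10p² + 10q)
(p₁, q₁) = (-2, 1) − 0.1·(-126, -30) = (10.6, 4)
(p₂, q₂) = (10.6, 4) − 0.1·(22991.52, -1083.6) = (-2288.552, 112.36)

(-2288.552, 112.36)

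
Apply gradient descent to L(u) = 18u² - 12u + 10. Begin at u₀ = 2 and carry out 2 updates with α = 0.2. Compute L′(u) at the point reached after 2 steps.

2306.4

L′(u) = 36u - 12
Step 1: L′(2) = 60; u₁ = 2 − 0.2·60 = -10
Step 2: L′(-10) = -372; u₂ = -10 − 0.2·(-372) = 64.4
L′(u) at (64.4) = 2306.4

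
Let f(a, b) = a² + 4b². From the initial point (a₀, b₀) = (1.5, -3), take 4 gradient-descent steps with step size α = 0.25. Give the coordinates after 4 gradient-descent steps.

∇f = (2a, 8b)
Step 1: at (1.5, -3), ∇f = (3, -24) → (1.5, -3) − 0.25·(3, -24) = (0.75, 3)
Step 2: at (0.75, 3), ∇f = (1.5, 24) → (0.75, 3) − 0.25·(1.5, 24) = (0.375, -3)
Step 3: at (0.375, -3), ∇f = (0.75, -24) → (0.375, -3) − 0.25·(0.75, -24) = (0.1875, 3)
Step 4: at (0.1875, 3), ∇f = (0.375, 24) → (0.1875, 3) − 0.25·(0.375, 24) = (0.09375, -3)

(0.09375, -3)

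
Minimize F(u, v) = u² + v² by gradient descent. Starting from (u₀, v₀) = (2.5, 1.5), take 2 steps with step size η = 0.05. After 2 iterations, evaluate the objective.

∇F = (2u, 2v)
Step 1: at (2.5, 1.5), ∇F = (5, 3) → (2.5, 1.5) − 0.05·(5, 3) = (2.25, 1.35)
Step 2: at (2.25, 1.35), ∇F = (4.5, 2.7) → (2.25, 1.35) − 0.05·(4.5, 2.7) = (2.025, 1.215)
F(2.025, 1.215) = 5.57685

5.57685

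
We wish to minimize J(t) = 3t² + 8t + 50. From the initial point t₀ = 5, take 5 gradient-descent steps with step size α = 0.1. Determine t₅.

J′(t) = 6t + 8
Step 1: J′(5) = 38; t₁ = 5 − 0.1·38 = 1.2
Step 2: J′(1.2) = 15.2; t₂ = 1.2 − 0.1·15.2 = -0.32
Step 3: J′(-0.32) = 6.08; t₃ = -0.32 − 0.1·6.08 = -0.928
Step 4: J′(-0.928) = 2.432; t₄ = -0.928 − 0.1·2.432 = -1.1712
Step 5: J′(-1.1712) = 0.9728; t₅ = -1.1712 − 0.1·0.9728 = -1.26848

-1.26848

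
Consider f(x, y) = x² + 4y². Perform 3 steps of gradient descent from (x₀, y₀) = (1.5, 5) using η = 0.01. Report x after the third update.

∇f = (2x, 8y)
Step 1: at (1.5, 5), ∇f = (3, 40) → (1.5, 5) − 0.01·(3, 40) = (1.47, 4.6)
Step 2: at (1.47, 4.6), ∇f = (2.94, 36.8) → (1.47, 4.6) − 0.01·(2.94, 36.8) = (1.4406, 4.232)
Step 3: at (1.4406, 4.232), ∇f = (2.8812, 33.856) → (1.4406, 4.232) − 0.01·(2.8812, 33.856) = (1.411788, 3.89344)
x = 1.411788

1.411788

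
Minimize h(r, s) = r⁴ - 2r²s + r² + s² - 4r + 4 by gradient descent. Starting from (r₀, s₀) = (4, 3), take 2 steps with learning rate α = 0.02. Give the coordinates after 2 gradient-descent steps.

∇h = (4r³ - 4rs + 2r - 4, -2r² + 2s)
(r₁, s₁) = (4, 3) − 0.02·(212, -26) = (-0.24, 3.52)
(r₂, s₂) = (-0.24, 3.52) − 0.02·(-1.156096, 6.9248) = (-0.21687808, 3.381504)

(-0.21687808, 3.381504)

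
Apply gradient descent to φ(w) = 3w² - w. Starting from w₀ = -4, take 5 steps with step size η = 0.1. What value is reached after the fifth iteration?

φ′(w) = 6w - 1
w₁ = -4 − 0.1·(-25) = -1.5
w₂ = -1.5 − 0.1·(-10) = -0.5
w₃ = -0.5 − 0.1·(-4) = -0.1
w₄ = -0.1 − 0.1·(-1.6) = 0.06
w₅ = 0.06 − 0.1·(-0.64) = 0.124

0.124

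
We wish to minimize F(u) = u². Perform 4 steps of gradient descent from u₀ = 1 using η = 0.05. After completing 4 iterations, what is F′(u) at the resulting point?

F′(u) = 2u
u₁ = 1 − 0.05·2 = 0.9
u₂ = 0.9 − 0.05·1.8 = 0.81
u₃ = 0.81 − 0.05·1.62 = 0.729
u₄ = 0.729 − 0.05·1.458 = 0.6561
F′(u) at (0.6561) = 1.3122

1.3122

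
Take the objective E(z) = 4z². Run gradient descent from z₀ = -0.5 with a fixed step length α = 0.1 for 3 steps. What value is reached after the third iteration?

E′(z) = 8z
z₁ = -0.5 − 0.1·(-4) = -0.1
z₂ = -0.1 − 0.1·(-0.8) = -0.02
z₃ = -0.02 − 0.1·(-0.16) = -0.004

-0.004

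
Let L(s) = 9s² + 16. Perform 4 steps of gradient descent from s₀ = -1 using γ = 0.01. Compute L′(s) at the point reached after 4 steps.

-8.13819168

L′(s) = 18s
s₁ = -1 − 0.01·(-18) = -0.82
s₂ = -0.82 − 0.01·(-14.76) = -0.6724
s₃ = -0.6724 − 0.01·(-12.1032) = -0.551368
s₄ = -0.551368 − 0.01·(-9.924624) = -0.45212176
L′(s) at (-0.45212176) = -8.13819168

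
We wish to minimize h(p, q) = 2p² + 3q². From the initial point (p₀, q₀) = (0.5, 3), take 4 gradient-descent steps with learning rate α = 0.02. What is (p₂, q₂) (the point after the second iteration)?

∇h = (4p, 6q)
(p₁, q₁) = (0.5, 3) − 0.02·(2, 18) = (0.46, 2.64)
(p₂, q₂) = (0.46, 2.64) − 0.02·(1.84, 15.84) = (0.4232, 2.3232)

(0.4232, 2.3232)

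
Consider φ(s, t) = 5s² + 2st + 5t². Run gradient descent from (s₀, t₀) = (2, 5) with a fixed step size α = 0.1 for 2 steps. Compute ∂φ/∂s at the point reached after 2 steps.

∇φ = (10s + 2t, 2s + 10t)
Step 1: at (2, 5), ∇φ = (30, 54) → (2, 5) − 0.1·(30, 54) = (-1, -0.4)
Step 2: at (-1, -0.4), ∇φ = (-10.8, -6) → (-1, -0.4) − 0.1·(-10.8, -6) = (0.08, 0.2)
∂φ/∂s at (0.08, 0.2) = 1.2

1.2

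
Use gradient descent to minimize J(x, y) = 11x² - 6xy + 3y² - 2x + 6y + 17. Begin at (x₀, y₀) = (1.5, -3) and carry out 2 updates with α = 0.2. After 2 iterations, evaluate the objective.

∇J = (22x - 6y - 2, -6x + 6y + 6)
Step 1: at (1.5, -3), ∇J = (49, -21) → (1.5, -3) − 0.2·(49, -21) = (-8.3, 1.2)
Step 2: at (-8.3, 1.2), ∇J = (-191.8, 63) → (-8.3, 1.2) − 0.2·(-191.8, 63) = (30.06, -11.4)
J(30.06, -11.4) = 12274.1036

12274.1036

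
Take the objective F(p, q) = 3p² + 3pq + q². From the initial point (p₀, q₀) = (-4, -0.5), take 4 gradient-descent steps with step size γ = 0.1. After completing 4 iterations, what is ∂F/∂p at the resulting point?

-0.31215

∇F = (6p + 3q, 3p + 2q)
Step 1: at (-4, -0.5), ∇F = (-25.5, -13) → (-4, -0.5) − 0.1·(-25.5, -13) = (-1.45, 0.8)
Step 2: at (-1.45, 0.8), ∇F = (-6.3, -2.75) → (-1.45, 0.8) − 0.1·(-6.3, -2.75) = (-0.82, 1.075)
Step 3: at (-0.82, 1.075), ∇F = (-1.695, -0.31) → (-0.82, 1.075) − 0.1·(-1.695, -0.31) = (-0.6505, 1.106)
Step 4: at (-0.6505, 1.106), ∇F = (-0.585, 0.2605) → (-0.6505, 1.106) − 0.1·(-0.585, 0.2605) = (-0.592, 1.07995)
∂F/∂p at (-0.592, 1.07995) = -0.31215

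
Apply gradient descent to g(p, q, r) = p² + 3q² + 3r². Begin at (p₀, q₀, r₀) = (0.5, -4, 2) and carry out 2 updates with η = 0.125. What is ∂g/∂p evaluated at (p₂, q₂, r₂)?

0.5625

∇g = (2p, 6q, 6r)
Step 1: at (0.5, -4, 2), ∇g = (1, -24, 12) → (0.5, -4, 2) − 0.125·(1, -24, 12) = (0.375, -1, 0.5)
Step 2: at (0.375, -1, 0.5), ∇g = (0.75, -6, 3) → (0.375, -1, 0.5) − 0.125·(0.75, -6, 3) = (0.28125, -0.25, 0.125)
∂g/∂p at (0.28125, -0.25, 0.125) = 0.5625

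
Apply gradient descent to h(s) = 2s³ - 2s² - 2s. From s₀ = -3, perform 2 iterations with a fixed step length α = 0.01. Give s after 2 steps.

h′(s) = 6s² - 4s - 2
s₁ = -3 − 0.01·64 = -3.64
s₂ = -3.64 − 0.01·92.0576 = -4.560576

-4.560576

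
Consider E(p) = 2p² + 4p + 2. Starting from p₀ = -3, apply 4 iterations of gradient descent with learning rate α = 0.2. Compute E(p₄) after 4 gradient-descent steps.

E′(p) = 4p + 4
Step 1: E′(-3) = -8; p₁ = -3 − 0.2·(-8) = -1.4
Step 2: E′(-1.4) = -1.6; p₂ = -1.4 − 0.2·(-1.6) = -1.08
Step 3: E′(-1.08) = -0.32; p₃ = -1.08 − 0.2·(-0.32) = -1.016
Step 4: E′(-1.016) = -0.064; p₄ = -1.016 − 0.2·(-0.064) = -1.0032
E(-1.0032) = 0.00002048

0.00002048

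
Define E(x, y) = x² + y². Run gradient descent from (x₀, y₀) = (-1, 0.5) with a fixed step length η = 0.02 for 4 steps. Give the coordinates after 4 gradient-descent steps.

∇E = (2x, 2y)
(x₁, y₁) = (-1, 0.5) − 0.02·(-2, 1) = (-0.96, 0.48)
(x₂, y₂) = (-0.96, 0.48) − 0.02·(-1.92, 0.96) = (-0.9216, 0.4608)
(x₃, y₃) = (-0.9216, 0.4608) − 0.02·(-1.8432, 0.9216) = (-0.884736, 0.442368)
(x₄, y₄) = (-0.884736, 0.442368) − 0.02·(-1.769472, 0.884736) = (-0.84934656, 0.42467328)

(-0.84934656, 0.42467328)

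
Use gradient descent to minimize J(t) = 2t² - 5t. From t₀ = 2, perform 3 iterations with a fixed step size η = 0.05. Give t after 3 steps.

1.634

J′(t) = 4t - 5
t₁ = 2 − 0.05·3 = 1.85
t₂ = 1.85 − 0.05·2.4 = 1.73
t₃ = 1.73 − 0.05·1.92 = 1.634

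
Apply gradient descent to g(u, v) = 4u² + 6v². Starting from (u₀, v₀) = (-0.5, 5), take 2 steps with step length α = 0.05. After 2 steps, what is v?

∇g = (8u, 12v)
(u₁, v₁) = (-0.5, 5) − 0.05·(-4, 60) = (-0.3, 2)
(u₂, v₂) = (-0.3, 2) − 0.05·(-2.4, 24) = (-0.18, 0.8)
v = 0.8

0.8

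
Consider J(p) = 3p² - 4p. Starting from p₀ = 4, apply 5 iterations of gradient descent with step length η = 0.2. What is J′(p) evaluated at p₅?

J′(p) = 6p - 4
p₁ = 4 − 0.2·20 = 0
p₂ = 0 − 0.2·(-4) = 0.8
p₃ = 0.8 − 0.2·0.8 = 0.64
p₄ = 0.64 − 0.2·(-0.16) = 0.672
p₅ = 0.672 − 0.2·0.032 = 0.6656
J′(p) at (0.6656) = -0.0064

-0.0064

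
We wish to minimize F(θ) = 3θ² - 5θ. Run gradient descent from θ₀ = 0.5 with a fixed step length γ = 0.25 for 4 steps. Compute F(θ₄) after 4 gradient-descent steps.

-2.08203125

F′(θ) = 6θ - 5
θ₁ = 0.5 − 0.25·(-2) = 1
θ₂ = 1 − 0.25·1 = 0.75
θ₃ = 0.75 − 0.25·(-0.5) = 0.875
θ₄ = 0.875 − 0.25·0.25 = 0.8125
F(0.8125) = -2.08203125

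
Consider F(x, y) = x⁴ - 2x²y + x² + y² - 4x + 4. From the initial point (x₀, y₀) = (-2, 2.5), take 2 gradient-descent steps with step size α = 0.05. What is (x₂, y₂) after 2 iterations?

(-1.03, 2.485)

∇F = (4x³ - 4xy + 2x - 4, -2x² + 2y)
Step 1: at (-2, 2.5), ∇F = (-20, -3) → (-2, 2.5) − 0.05·(-20, -3) = (-1, 2.65)
Step 2: at (-1, 2.65), ∇F = (0.6, 3.3) → (-1, 2.65) − 0.05·(0.6, 3.3) = (-1.03, 2.485)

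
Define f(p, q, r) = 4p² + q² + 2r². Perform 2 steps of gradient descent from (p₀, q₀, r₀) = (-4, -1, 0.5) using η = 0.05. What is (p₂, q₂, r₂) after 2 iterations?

∇f = (8p, 2q, 4r)
Step 1: at (-4, -1, 0.5), ∇f = (-32, -2, 2) → (-4, -1, 0.5) − 0.05·(-32, -2, 2) = (-2.4, -0.9, 0.4)
Step 2: at (-2.4, -0.9, 0.4), ∇f = (-19.2, -1.8, 1.6) → (-2.4, -0.9, 0.4) − 0.05·(-19.2, -1.8, 1.6) = (-1.44, -0.81, 0.32)

(-1.44, -0.81, 0.32)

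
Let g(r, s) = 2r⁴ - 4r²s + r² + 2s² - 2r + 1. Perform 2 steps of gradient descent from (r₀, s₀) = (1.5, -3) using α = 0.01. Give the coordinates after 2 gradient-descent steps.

(0.61996352, -2.648816)

∇g = (8r³ - 8rs + 2r - 2, -4r² + 4s)
(r₁, s₁) = (1.5, -3) − 0.01·(64, -21) = (0.86, -2.79)
(r₂, s₂) = (0.86, -2.79) − 0.01·(24.003648, -14.1184) = (0.61996352, -2.648816)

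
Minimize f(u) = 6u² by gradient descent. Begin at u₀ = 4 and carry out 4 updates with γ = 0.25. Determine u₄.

64

f′(u) = 12u
u₁ = 4 − 0.25·48 = -8
u₂ = -8 − 0.25·(-96) = 16
u₃ = 16 − 0.25·192 = -32
u₄ = -32 − 0.25·(-384) = 64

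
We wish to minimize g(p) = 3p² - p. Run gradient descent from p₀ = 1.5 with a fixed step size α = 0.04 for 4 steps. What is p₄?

g′(p) = 6p - 1
Step 1: g′(1.5) = 8; p₁ = 1.5 − 0.04·8 = 1.18
Step 2: g′(1.18) = 6.08; p₂ = 1.18 − 0.04·6.08 = 0.9368
Step 3: g′(0.9368) = 4.6208; p₃ = 0.9368 − 0.04·4.6208 = 0.751968
Step 4: g′(0.751968) = 3.511808; p₄ = 0.751968 − 0.04·3.511808 = 0.61149568

0.61149568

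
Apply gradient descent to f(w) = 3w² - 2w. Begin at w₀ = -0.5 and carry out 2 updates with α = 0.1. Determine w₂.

0.2

f′(w) = 6w - 2
Step 1: f′(-0.5) = -5; w₁ = -0.5 − 0.1·(-5) = 0
Step 2: f′(0) = -2; w₂ = 0 − 0.1·(-2) = 0.2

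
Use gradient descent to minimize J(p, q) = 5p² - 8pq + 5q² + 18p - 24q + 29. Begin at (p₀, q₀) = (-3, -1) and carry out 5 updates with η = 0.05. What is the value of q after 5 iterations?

∇J = (10p - 8q + 18, -8p + 10q - 24)
Step 1: at (-3, -1), ∇J = (-4, -10) → (-3, -1) − 0.05·(-4, -10) = (-2.8, -0.5)
Step 2: at (-2.8, -0.5), ∇J = (-6, -6.6) → (-2.8, -0.5) − 0.05·(-6, -6.6) = (-2.5, -0.17)
Step 3: at (-2.5, -0.17), ∇J = (-5.64, -5.7) → (-2.5, -0.17) − 0.05·(-5.64, -5.7) = (-2.218, 0.115)
Step 4: at (-2.218, 0.115), ∇J = (-5.1, -5.106) → (-2.218, 0.115) − 0.05·(-5.1, -5.106) = (-1.963, 0.3703)
Step 5: at (-1.963, 0.3703), ∇J = (-4.5924, -4.593) → (-1.963, 0.3703) − 0.05·(-4.5924, -4.593) = (-1.73338, 0.59995)
q = 0.59995

0.59995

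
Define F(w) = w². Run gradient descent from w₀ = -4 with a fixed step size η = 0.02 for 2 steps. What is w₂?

-3.6864

F′(w) = 2w
w₁ = -4 − 0.02·(-8) = -3.84
w₂ = -3.84 − 0.02·(-7.68) = -3.6864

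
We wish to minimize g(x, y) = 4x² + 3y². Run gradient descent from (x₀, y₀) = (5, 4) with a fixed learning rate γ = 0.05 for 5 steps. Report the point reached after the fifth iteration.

∇g = (8x, 6y)
Step 1: at (5, 4), ∇g = (40, 24) → (5, 4) − 0.05·(40, 24) = (3, 2.8)
Step 2: at (3, 2.8), ∇g = (24, 16.8) → (3, 2.8) − 0.05·(24, 16.8) = (1.8, 1.96)
Step 3: at (1.8, 1.96), ∇g = (14.4, 11.76) → (1.8, 1.96) − 0.05·(14.4, 11.76) = (1.08, 1.372)
Step 4: at (1.08, 1.372), ∇g = (8.64, 8.232) → (1.08, 1.372) − 0.05·(8.64, 8.232) = (0.648, 0.9604)
Step 5: at (0.648, 0.9604), ∇g = (5.184, 5.7624) → (0.648, 0.9604) − 0.05·(5.184, 5.7624) = (0.3888, 0.67228)

(0.3888, 0.67228)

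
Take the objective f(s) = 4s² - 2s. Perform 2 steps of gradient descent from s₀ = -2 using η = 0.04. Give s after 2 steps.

f′(s) = 8s - 2
Step 1: f′(-2) = -18; s₁ = -2 − 0.04·(-18) = -1.28
Step 2: f′(-1.28) = -12.24; s₂ = -1.28 − 0.04·(-12.24) = -0.7904

-0.7904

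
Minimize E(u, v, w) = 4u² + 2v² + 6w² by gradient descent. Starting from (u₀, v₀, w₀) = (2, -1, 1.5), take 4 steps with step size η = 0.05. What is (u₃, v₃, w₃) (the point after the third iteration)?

∇E = (8u, 4v, 12w)
(u₁, v₁, w₁) = (2, -1, 1.5) − 0.05·(16, -4, 18) = (1.2, -0.8, 0.6)
(u₂, v₂, w₂) = (1.2, -0.8, 0.6) − 0.05·(9.6, -3.2, 7.2) = (0.72, -0.64, 0.24)
(u₃, v₃, w₃) = (0.72, -0.64, 0.24) − 0.05·(5.76, -2.56, 2.88) = (0.432, -0.512, 0.096)

(0.432, -0.512, 0.096)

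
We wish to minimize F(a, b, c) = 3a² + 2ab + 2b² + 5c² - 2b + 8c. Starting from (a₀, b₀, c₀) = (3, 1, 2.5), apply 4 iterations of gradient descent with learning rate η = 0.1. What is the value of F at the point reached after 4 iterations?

-3.61184

∇F = (6a + 2b, 2a + 4b - 2, 10c + 8)
(a₁, b₁, c₁) = (3, 1, 2.5) − 0.1·(20, 8, 33) = (1, 0.2, -0.8)
(a₂, b₂, c₂) = (1, 0.2, -0.8) − 0.1·(6.4, 0.8, 0) = (0.36, 0.12, -0.8)
(a₃, b₃, c₃) = (0.36, 0.12, -0.8) − 0.1·(2.4, -0.8, 0) = (0.12, 0.2, -0.8)
(a₄, b₄, c₄) = (0.12, 0.2, -0.8) − 0.1·(1.12, -0.96, 0) = (0.008, 0.296, -0.8)
F(0.008, 0.296, -0.8) = -3.61184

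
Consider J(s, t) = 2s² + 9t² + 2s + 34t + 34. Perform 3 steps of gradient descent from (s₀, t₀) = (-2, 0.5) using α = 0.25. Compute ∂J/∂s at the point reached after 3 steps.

∇J = (4s + 2, 18t + 34)
(s₁, t₁) = (-2, 0.5) − 0.25·(-6, 43) = (-0.5, -10.25)
(s₂, t₂) = (-0.5, -10.25) − 0.25·(0, -150.5) = (-0.5, 27.375)
(s₃, t₃) = (-0.5, 27.375) − 0.25·(0, 526.75) = (-0.5, -104.3125)
∂J/∂s at (-0.5, -104.3125) = 0

0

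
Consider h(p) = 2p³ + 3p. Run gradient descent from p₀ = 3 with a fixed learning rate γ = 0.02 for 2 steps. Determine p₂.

h′(p) = 6p² + 3
p₁ = 3 − 0.02·57 = 1.86
p₂ = 1.86 − 0.02·23.7576 = 1.384848

1.384848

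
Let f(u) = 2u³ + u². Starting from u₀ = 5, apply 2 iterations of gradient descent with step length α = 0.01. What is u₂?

2.6384

f′(u) = 6u² + 2u
Step 1: f′(5) = 160; u₁ = 5 − 0.01·160 = 3.4
Step 2: f′(3.4) = 76.16; u₂ = 3.4 − 0.01·76.16 = 2.6384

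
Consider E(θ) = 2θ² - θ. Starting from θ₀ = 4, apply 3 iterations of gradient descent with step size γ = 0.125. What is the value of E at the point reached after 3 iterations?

0.314453125

E′(θ) = 4θ - 1
Step 1: E′(4) = 15; θ₁ = 4 − 0.125·15 = 2.125
Step 2: E′(2.125) = 7.5; θ₂ = 2.125 − 0.125·7.5 = 1.1875
Step 3: E′(1.1875) = 3.75; θ₃ = 1.1875 − 0.125·3.75 = 0.71875
E(0.71875) = 0.314453125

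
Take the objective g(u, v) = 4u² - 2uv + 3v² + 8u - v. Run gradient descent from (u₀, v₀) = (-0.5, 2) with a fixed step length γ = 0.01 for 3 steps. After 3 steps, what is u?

∇g = (8u - 2v + 8, -2u + 6v - 1)
(u₁, v₁) = (-0.5, 2) − 0.01·(0, 12) = (-0.5, 1.88)
(u₂, v₂) = (-0.5, 1.88) − 0.01·(0.24, 11.28) = (-0.5024, 1.7672)
(u₃, v₃) = (-0.5024, 1.7672) − 0.01·(0.4464, 10.608) = (-0.506864, 1.66112)
u = -0.506864

-0.506864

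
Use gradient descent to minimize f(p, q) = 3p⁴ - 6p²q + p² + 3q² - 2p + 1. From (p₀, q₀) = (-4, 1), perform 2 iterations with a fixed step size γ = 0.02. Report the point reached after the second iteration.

∇f = (12p³ - 12pq + 2p - 2, -6p² + 6q)
(p₁, q₁) = (-4, 1) − 0.02·(-730, -90) = (10.6, 2.8)
(p₂, q₂) = (10.6, 2.8) − 0.02·(13955.232, -657.36) = (-268.50464, 15.9472)

(-268.50464, 15.9472)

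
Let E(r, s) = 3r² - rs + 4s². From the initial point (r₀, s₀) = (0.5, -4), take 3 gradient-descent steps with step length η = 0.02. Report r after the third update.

∇E = (6r - s, -r + 8s)
(r₁, s₁) = (0.5, -4) − 0.02·(7, -32.5) = (0.36, -3.35)
(r₂, s₂) = (0.36, -3.35) − 0.02·(5.51, -27.16) = (0.2498, -2.8068)
(r₃, s₃) = (0.2498, -2.8068) − 0.02·(4.3056, -22.7042) = (0.163688, -2.352716)
r = 0.163688

0.163688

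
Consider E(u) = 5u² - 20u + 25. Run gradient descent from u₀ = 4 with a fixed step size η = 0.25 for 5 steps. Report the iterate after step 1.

-1

E′(u) = 10u - 20
u₁ = 4 − 0.25·20 = -1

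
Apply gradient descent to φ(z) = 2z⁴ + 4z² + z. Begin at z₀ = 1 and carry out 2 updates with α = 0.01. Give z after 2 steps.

φ′(z) = 8z³ + 8z + 1
z₁ = 1 − 0.01·17 = 0.83
z₂ = 0.83 − 0.01·12.214296 = 0.70785704

0.70785704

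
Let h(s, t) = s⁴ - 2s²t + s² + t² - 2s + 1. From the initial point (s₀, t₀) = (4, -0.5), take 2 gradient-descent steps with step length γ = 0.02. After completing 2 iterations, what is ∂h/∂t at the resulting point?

∇h = (4s³ - 4st + 2s - 2, -2s² + 2t)
(s₁, t₁) = (4, -0.5) − 0.02·(270, -33) = (-1.4, 0.16)
(s₂, t₂) = (-1.4, 0.16) − 0.02·(-14.88, -3.6) = (-1.1024, 0.232)
∂h/∂t at (-1.1024, 0.232) = -1.96657152

-1.96657152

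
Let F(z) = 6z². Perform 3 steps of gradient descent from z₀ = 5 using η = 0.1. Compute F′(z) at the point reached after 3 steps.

F′(z) = 12z
Step 1: F′(5) = 60; z₁ = 5 − 0.1·60 = -1
Step 2: F′(-1) = -12; z₂ = -1 − 0.1·(-12) = 0.2
Step 3: F′(0.2) = 2.4; z₃ = 0.2 − 0.1·2.4 = -0.04
F′(z) at (-0.04) = -0.48

-0.48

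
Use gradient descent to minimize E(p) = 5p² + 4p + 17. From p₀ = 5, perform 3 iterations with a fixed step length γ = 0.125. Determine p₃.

-0.484375

E′(p) = 10p + 4
p₁ = 5 − 0.125·54 = -1.75
p₂ = -1.75 − 0.125·(-13.5) = -0.0625
p₃ = -0.0625 − 0.125·3.375 = -0.484375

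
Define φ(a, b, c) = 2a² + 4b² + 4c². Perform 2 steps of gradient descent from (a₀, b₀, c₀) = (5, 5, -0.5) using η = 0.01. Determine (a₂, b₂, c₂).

(4.608, 4.232, -0.4232)

∇φ = (4a, 8b, 8c)
Step 1: at (5, 5, -0.5), ∇φ = (20, 40, -4) → (5, 5, -0.5) − 0.01·(20, 40, -4) = (4.8, 4.6, -0.46)
Step 2: at (4.8, 4.6, -0.46), ∇φ = (19.2, 36.8, -3.68) → (4.8, 4.6, -0.46) − 0.01·(19.2, 36.8, -3.68) = (4.608, 4.232, -0.4232)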